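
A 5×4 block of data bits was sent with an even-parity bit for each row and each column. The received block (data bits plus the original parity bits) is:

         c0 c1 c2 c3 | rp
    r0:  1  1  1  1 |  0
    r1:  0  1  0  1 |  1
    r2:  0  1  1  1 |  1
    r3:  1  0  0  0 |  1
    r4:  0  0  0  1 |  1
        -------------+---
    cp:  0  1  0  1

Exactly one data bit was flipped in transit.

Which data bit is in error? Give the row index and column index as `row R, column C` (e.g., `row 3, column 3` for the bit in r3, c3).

Recompute each row's even parity and compare to rp:
  r0: data parity 0, sent rp 0 → ok
  r1: data parity 0, sent rp 1 → mismatch
  r2: data parity 1, sent rp 1 → ok
  r3: data parity 1, sent rp 1 → ok
  r4: data parity 1, sent rp 1 → ok
Recompute each column's even parity and compare to cp:
  c0: data parity 0, sent cp 0 → ok
  c1: data parity 1, sent cp 1 → ok
  c2: data parity 0, sent cp 0 → ok
  c3: data parity 0, sent cp 1 → mismatch
Exactly one row (r1) and one column (c3) fail → the flipped bit is at their intersection.

row 1, column 3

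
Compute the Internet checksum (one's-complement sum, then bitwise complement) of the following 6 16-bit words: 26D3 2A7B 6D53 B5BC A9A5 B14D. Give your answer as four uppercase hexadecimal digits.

One's-complement addition (fold any carry out of bit 15 back into bit 0):
  0x26D3 + 0x2A7B = 0x0514E
  0x514E + 0x6D53 = 0x0BEA1
  0xBEA1 + 0xB5BC = 0x1745D → wrap carry → 0x745E
  0x745E + 0xA9A5 = 0x11E03 → wrap carry → 0x1E04
  0x1E04 + 0xB14D = 0x0CF51
One's-complement sum = 0xCF51.
Checksum = ~0xCF51 & 0xFFFF = 0x30AE.

30AE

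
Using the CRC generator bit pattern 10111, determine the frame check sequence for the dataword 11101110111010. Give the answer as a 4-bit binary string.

Append 4 zeros: 111011101110100000. Divide by 10111 (XOR where the leading bit is 1):
  pos 0: 11101 XOR 10111 = 01010
  pos 1: 10101 XOR 10111 = 00010
  pos 4: 10101 XOR 10111 = 00010
  pos 7: 10110 XOR 10111 = 00001
  pos 11: 11000 XOR 10111 = 01111
  pos 12: 11110 XOR 10111 = 01001
  pos 13: 10010 XOR 10111 = 00101
Remainder (last 4 bits) = 0101. This is the CRC / FCS.

0101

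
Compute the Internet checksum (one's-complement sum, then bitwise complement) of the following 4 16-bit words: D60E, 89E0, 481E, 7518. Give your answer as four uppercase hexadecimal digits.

E2D9

One's-complement addition (fold any carry out of bit 15 back into bit 0):
  0xD60E + 0x89E0 = 0x15FEE → wrap carry → 0x5FEF
  0x5FEF + 0x481E = 0x0A80D
  0xA80D + 0x7518 = 0x11D25 → wrap carry → 0x1D26
One's-complement sum = 0x1D26.
Checksum = ~0x1D26 & 0xFFFF = 0xE2D9.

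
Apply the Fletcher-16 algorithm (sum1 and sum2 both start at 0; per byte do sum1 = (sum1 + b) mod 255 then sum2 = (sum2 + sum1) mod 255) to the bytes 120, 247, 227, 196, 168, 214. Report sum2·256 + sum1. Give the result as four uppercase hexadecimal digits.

Running sums (mod 255):
  after byte 0 (120): sum1=120, sum2=120
  after byte 1 (247): sum1=112, sum2=232
  after byte 2 (227): sum1=84, sum2=61
  after byte 3 (196): sum1=25, sum2=86
  after byte 4 (168): sum1=193, sum2=24
  after byte 5 (214): sum1=152, sum2=176
Checksum = sum2·256 + sum1 = 176·256 + 152 = 45208 = 0xB098.

B098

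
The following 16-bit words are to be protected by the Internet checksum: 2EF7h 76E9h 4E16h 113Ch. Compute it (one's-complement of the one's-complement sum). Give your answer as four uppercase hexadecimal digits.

FACC

One's-complement addition (fold any carry out of bit 15 back into bit 0):
  0x2EF7 + 0x76E9 = 0x0A5E0
  0xA5E0 + 0x4E16 = 0x0F3F6
  0xF3F6 + 0x113C = 0x10532 → wrap carry → 0x0533
One's-complement sum = 0x0533.
Checksum = ~0x0533 & 0xFFFF = 0xFACC.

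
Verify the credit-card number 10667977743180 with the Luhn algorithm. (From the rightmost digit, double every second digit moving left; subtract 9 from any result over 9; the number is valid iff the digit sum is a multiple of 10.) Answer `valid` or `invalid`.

valid

From the right, keep odd positions and double even positions (subtract 9 from any doubled value over 9):
  doubled (positions 2,4,...): 7 6 5 5 5 3 2 → sum 33
  kept (positions 1,3,...): 0 1 4 7 9 6 0 → sum 27
Total = 60.
60 mod 10 = 0, so the number is valid.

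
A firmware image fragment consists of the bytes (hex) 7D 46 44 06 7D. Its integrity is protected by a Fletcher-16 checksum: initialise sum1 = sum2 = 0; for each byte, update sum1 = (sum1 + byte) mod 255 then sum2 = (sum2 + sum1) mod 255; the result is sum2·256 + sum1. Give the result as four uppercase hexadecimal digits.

Running sums (mod 255):
  after byte 0 (7D): sum1=125, sum2=125
  after byte 1 (46): sum1=195, sum2=65
  after byte 2 (44): sum1=8, sum2=73
  after byte 3 (06): sum1=14, sum2=87
  after byte 4 (7D): sum1=139, sum2=226
Checksum = sum2·256 + sum1 = 226·256 + 139 = 57995 = 0xE28B.

E28B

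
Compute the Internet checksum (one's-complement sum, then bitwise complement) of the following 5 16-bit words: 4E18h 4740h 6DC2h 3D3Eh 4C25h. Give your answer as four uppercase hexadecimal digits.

One's-complement addition (fold any carry out of bit 15 back into bit 0):
  0x4E18 + 0x4740 = 0x09558
  0x9558 + 0x6DC2 = 0x1031A → wrap carry → 0x031B
  0x031B + 0x3D3E = 0x04059
  0x4059 + 0x4C25 = 0x08C7E
One's-complement sum = 0x8C7E.
Checksum = ~0x8C7E & 0xFFFF = 0x7381.

7381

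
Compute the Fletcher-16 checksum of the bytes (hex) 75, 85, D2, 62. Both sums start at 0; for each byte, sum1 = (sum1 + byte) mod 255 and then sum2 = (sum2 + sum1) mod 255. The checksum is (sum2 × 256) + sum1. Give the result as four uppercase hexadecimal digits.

6E30

Running sums (mod 255):
  after byte 0 (75): sum1=117, sum2=117
  after byte 1 (85): sum1=250, sum2=112
  after byte 2 (D2): sum1=205, sum2=62
  after byte 3 (62): sum1=48, sum2=110
Checksum = sum2·256 + sum1 = 110·256 + 48 = 28208 = 0x6E30.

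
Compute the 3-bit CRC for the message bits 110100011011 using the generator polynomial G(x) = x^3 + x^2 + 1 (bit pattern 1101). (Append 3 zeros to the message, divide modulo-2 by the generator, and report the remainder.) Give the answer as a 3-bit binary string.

Append 3 zeros: 110100011011000. Divide by 1101 (XOR where the leading bit is 1):
  pos 0: 1101 XOR 1101 = 0000
  pos 7: 1101 XOR 1101 = 0000
  pos 11: 1000 XOR 1101 = 0101
Remainder (last 3 bits) = 101. This is the CRC / FCS.

101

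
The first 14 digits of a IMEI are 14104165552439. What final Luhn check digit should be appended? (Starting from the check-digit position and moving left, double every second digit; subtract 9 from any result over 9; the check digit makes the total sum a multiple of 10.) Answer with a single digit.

Partial digits right→left: 9 3 4 2 5 5 5 6 1 4 0 1 4 1
Double every second digit counting from the check-digit position (so the 1st, 3rd, 5th, ... of the partial from the right).
  doubled (with −9 where >9): 9 8 1 1 2 0 8 → sum 29
  kept as-is: 3 2 5 6 4 1 1 → sum 22
Total = 29 + 22 = 51.
Check digit = (10 − (51 mod 10)) mod 10 = 9.

9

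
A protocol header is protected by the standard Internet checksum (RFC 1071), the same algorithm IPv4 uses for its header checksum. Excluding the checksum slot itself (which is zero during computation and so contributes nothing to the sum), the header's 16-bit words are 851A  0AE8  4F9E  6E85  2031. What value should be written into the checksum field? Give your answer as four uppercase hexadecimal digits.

91A8

One's-complement addition (fold any carry out of bit 15 back into bit 0):
  0x851A + 0x0AE8 = 0x09002
  0x9002 + 0x4F9E = 0x0DFA0
  0xDFA0 + 0x6E85 = 0x14E25 → wrap carry → 0x4E26
  0x4E26 + 0x2031 = 0x06E57
One's-complement sum = 0x6E57.
Checksum = ~0x6E57 & 0xFFFF = 0x91A8.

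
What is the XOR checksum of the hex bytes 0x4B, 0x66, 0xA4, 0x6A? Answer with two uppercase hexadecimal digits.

E3

XOR the bytes together:
  start with 0x4B
  0x4B ⊕ 0x66 = 0x2D
  0x2D ⊕ 0xA4 = 0x89
  0x89 ⊕ 0x6A = 0xE3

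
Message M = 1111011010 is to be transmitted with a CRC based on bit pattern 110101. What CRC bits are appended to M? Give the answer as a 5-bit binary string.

10101

Append 5 zeros: 111101101000000. Divide by 110101 (XOR where the leading bit is 1):
  pos 0: 111101 XOR 110101 = 001000
  pos 2: 100010 XOR 110101 = 010111
  pos 3: 101111 XOR 110101 = 011010
  pos 4: 110100 XOR 110101 = 000001
  pos 9: 100000 XOR 110101 = 010101
Remainder (last 5 bits) = 10101. This is the CRC / FCS.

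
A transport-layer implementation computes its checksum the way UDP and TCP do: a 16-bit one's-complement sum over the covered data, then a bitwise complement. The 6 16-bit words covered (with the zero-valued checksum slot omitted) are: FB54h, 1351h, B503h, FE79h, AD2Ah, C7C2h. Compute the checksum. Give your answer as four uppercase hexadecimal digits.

One's-complement addition (fold any carry out of bit 15 back into bit 0):
  0xFB54 + 0x1351 = 0x10EA5 → wrap carry → 0x0EA6
  0x0EA6 + 0xB503 = 0x0C3A9
  0xC3A9 + 0xFE79 = 0x1C222 → wrap carry → 0xC223
  0xC223 + 0xAD2A = 0x16F4D → wrap carry → 0x6F4E
  0x6F4E + 0xC7C2 = 0x13710 → wrap carry → 0x3711
One's-complement sum = 0x3711.
Checksum = ~0x3711 & 0xFFFF = 0xC8EE.

C8EE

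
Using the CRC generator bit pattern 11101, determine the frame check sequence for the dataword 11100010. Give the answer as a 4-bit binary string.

Append 4 zeros: 111000100000. Divide by 11101 (XOR where the leading bit is 1):
  pos 0: 11100 XOR 11101 = 00001
  pos 4: 10100 XOR 11101 = 01001
  pos 5: 10010 XOR 11101 = 01111
  pos 6: 11110 XOR 11101 = 00011
Remainder (last 4 bits) = 0110. This is the CRC / FCS.

0110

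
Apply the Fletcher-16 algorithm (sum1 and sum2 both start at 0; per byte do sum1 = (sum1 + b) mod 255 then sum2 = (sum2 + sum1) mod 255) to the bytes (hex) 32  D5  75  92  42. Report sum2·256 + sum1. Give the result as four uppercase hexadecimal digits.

1A52

Running sums (mod 255):
  after byte 0 (32): sum1=50, sum2=50
  after byte 1 (D5): sum1=8, sum2=58
  after byte 2 (75): sum1=125, sum2=183
  after byte 3 (92): sum1=16, sum2=199
  after byte 4 (42): sum1=82, sum2=26
Checksum = sum2·256 + sum1 = 26·256 + 82 = 6738 = 0x1A52.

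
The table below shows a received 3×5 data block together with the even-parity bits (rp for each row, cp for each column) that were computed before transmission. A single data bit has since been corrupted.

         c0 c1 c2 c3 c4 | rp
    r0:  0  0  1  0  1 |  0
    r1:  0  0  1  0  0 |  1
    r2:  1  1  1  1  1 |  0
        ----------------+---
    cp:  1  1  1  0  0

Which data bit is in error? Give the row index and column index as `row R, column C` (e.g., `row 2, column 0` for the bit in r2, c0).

row 2, column 3

Recompute each row's even parity and compare to rp:
  r0: data parity 0, sent rp 0 → ok
  r1: data parity 1, sent rp 1 → ok
  r2: data parity 1, sent rp 0 → mismatch
Recompute each column's even parity and compare to cp:
  c0: data parity 1, sent cp 1 → ok
  c1: data parity 1, sent cp 1 → ok
  c2: data parity 1, sent cp 1 → ok
  c3: data parity 1, sent cp 0 → mismatch
  c4: data parity 0, sent cp 0 → ok
Exactly one row (r2) and one column (c3) fail → the flipped bit is at their intersection.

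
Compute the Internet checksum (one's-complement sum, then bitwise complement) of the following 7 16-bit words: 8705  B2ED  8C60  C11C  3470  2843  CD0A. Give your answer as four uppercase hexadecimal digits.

4ED1

One's-complement addition (fold any carry out of bit 15 back into bit 0):
  0x8705 + 0xB2ED = 0x139F2 → wrap carry → 0x39F3
  0x39F3 + 0x8C60 = 0x0C653
  0xC653 + 0xC11C = 0x1876F → wrap carry → 0x8770
  0x8770 + 0x3470 = 0x0BBE0
  0xBBE0 + 0x2843 = 0x0E423
  0xE423 + 0xCD0A = 0x1B12D → wrap carry → 0xB12E
One's-complement sum = 0xB12E.
Checksum = ~0xB12E & 0xFFFF = 0x4ED1.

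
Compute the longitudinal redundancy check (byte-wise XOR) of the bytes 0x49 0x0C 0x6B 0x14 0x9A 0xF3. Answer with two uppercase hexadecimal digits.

53

XOR the bytes together:
  start with 0x49
  0x49 ⊕ 0x0C = 0x45
  0x45 ⊕ 0x6B = 0x2E
  0x2E ⊕ 0x14 = 0x3A
  0x3A ⊕ 0x9A = 0xA0
  0xA0 ⊕ 0xF3 = 0x53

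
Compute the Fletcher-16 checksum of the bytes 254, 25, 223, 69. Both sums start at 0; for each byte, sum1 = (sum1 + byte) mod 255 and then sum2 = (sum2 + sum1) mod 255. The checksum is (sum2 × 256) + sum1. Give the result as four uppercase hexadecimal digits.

Running sums (mod 255):
  after byte 0 (254): sum1=254, sum2=254
  after byte 1 (25): sum1=24, sum2=23
  after byte 2 (223): sum1=247, sum2=15
  after byte 3 (69): sum1=61, sum2=76
Checksum = sum2·256 + sum1 = 76·256 + 61 = 19517 = 0x4C3D.

4C3D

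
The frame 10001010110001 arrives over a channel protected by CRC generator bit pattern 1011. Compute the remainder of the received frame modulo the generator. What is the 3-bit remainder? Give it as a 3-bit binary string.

000

Modulo-2 division of 10001010110001 by 1011:
  pos 0: 1000 XOR 1011 = 0011
  pos 2: 1110 XOR 1011 = 0101
  pos 3: 1011 XOR 1011 = 0000
  pos 8: 1100 XOR 1011 = 0111
  pos 9: 1110 XOR 1011 = 0101
  pos 10: 1011 XOR 1011 = 0000
Remainder = 000 (zero — the frame passes the CRC check).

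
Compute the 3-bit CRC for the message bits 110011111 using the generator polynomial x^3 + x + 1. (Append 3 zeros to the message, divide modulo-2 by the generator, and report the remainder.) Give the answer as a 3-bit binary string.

011

Append 3 zeros: 110011111000. Divide by 1011 (XOR where the leading bit is 1):
  pos 0: 1100 XOR 1011 = 0111
  pos 1: 1111 XOR 1011 = 0100
  pos 2: 1001 XOR 1011 = 0010
  pos 4: 1011 XOR 1011 = 0000
  pos 8: 1000 XOR 1011 = 0011
Remainder (last 3 bits) = 011. This is the CRC / FCS.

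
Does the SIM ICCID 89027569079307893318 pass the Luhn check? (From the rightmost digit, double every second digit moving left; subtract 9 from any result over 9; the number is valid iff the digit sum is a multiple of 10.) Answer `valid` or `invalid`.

From the right, keep odd positions and double even positions (subtract 9 from any doubled value over 9):
  doubled (positions 2,4,...): 2 6 7 0 9 0 3 5 0 7 → sum 39
  kept (positions 1,3,...): 8 3 9 7 3 7 9 5 2 9 → sum 62
Total = 101.
101 mod 10 = 1, so the number is invalid.

invalid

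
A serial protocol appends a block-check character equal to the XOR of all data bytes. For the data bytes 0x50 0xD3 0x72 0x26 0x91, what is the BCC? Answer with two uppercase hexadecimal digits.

46

XOR the bytes together:
  start with 0x50
  0x50 ⊕ 0xD3 = 0x83
  0x83 ⊕ 0x72 = 0xF1
  0xF1 ⊕ 0x26 = 0xD7
  0xD7 ⊕ 0x91 = 0x46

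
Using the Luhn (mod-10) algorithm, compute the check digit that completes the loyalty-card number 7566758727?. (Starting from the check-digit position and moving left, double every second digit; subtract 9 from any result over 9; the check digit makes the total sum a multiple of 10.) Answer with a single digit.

5

Partial digits right→left: 7 2 7 8 5 7 6 6 5 7
Double every second digit counting from the check-digit position (so the 1st, 3rd, 5th, ... of the partial from the right).
  doubled (with −9 where >9): 5 5 1 3 1 → sum 15
  kept as-is: 2 8 7 6 7 → sum 30
Total = 15 + 30 = 45.
Check digit = (10 − (45 mod 10)) mod 10 = 5.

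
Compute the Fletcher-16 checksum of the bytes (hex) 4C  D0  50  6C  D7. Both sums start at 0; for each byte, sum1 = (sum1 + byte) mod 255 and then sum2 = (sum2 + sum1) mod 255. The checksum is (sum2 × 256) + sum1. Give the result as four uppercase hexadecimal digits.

62B1

Running sums (mod 255):
  after byte 0 (4C): sum1=76, sum2=76
  after byte 1 (D0): sum1=29, sum2=105
  after byte 2 (50): sum1=109, sum2=214
  after byte 3 (6C): sum1=217, sum2=176
  after byte 4 (D7): sum1=177, sum2=98
Checksum = sum2·256 + sum1 = 98·256 + 177 = 25265 = 0x62B1.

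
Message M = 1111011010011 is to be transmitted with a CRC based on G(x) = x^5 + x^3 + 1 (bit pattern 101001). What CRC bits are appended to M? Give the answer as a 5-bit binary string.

00110

Append 5 zeros: 111101101001100000. Divide by 101001 (XOR where the leading bit is 1):
  pos 0: 111101 XOR 101001 = 010100
  pos 1: 101001 XOR 101001 = 000000
  pos 8: 100110 XOR 101001 = 001111
  pos 10: 111100 XOR 101001 = 010101
  pos 11: 101010 XOR 101001 = 000011
Remainder (last 5 bits) = 00110. This is the CRC / FCS.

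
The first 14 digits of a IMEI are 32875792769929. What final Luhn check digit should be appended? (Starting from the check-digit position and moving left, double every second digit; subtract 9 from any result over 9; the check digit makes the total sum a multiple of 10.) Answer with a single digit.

Partial digits right→left: 9 2 9 9 6 7 2 9 7 5 7 8 2 3
Double every second digit counting from the check-digit position (so the 1st, 3rd, 5th, ... of the partial from the right).
  doubled (with −9 where >9): 9 9 3 4 5 5 4 → sum 39
  kept as-is: 2 9 7 9 5 8 3 → sum 43
Total = 39 + 43 = 82.
Check digit = (10 − (82 mod 10)) mod 10 = 8.

8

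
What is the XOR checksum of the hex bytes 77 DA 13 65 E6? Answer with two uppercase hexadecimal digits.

XOR the bytes together:
  start with 0x77
  0x77 ⊕ 0xDA = 0xAD
  0xAD ⊕ 0x13 = 0xBE
  0xBE ⊕ 0x65 = 0xDB
  0xDB ⊕ 0xE6 = 0x3D

3D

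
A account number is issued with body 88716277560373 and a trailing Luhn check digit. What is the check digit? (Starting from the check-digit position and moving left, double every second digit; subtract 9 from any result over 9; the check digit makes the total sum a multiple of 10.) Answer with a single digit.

7

Partial digits right→left: 3 7 3 0 6 5 7 7 2 6 1 7 8 8
Double every second digit counting from the check-digit position (so the 1st, 3rd, 5th, ... of the partial from the right).
  doubled (with −9 where >9): 6 6 3 5 4 2 7 → sum 33
  kept as-is: 7 0 5 7 6 7 8 → sum 40
Total = 33 + 40 = 73.
Check digit = (10 − (73 mod 10)) mod 10 = 7.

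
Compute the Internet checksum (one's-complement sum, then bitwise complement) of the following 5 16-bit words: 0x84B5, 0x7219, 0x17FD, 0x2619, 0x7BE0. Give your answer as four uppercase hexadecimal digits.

4F3A

One's-complement addition (fold any carry out of bit 15 back into bit 0):
  0x84B5 + 0x7219 = 0x0F6CE
  0xF6CE + 0x17FD = 0x10ECB → wrap carry → 0x0ECC
  0x0ECC + 0x2619 = 0x034E5
  0x34E5 + 0x7BE0 = 0x0B0C5
One's-complement sum = 0xB0C5.
Checksum = ~0xB0C5 & 0xFFFF = 0x4F3A.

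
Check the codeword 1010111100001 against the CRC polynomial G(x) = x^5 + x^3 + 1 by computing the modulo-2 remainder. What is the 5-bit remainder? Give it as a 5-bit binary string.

00000

Modulo-2 division of 1010111100001 by 101001:
  pos 0: 101011 XOR 101001 = 000010
  pos 4: 101100 XOR 101001 = 000101
  pos 7: 101001 XOR 101001 = 000000
Remainder = 00000 (zero — the frame passes the CRC check).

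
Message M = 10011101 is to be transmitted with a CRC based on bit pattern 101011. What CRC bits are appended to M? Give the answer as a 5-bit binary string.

Append 5 zeros: 1001110100000. Divide by 101011 (XOR where the leading bit is 1):
  pos 0: 100111 XOR 101011 = 001100
  pos 2: 110001 XOR 101011 = 011010
  pos 3: 110100 XOR 101011 = 011111
  pos 4: 111110 XOR 101011 = 010101
  pos 5: 101010 XOR 101011 = 000001
Remainder (last 5 bits) = 00100. This is the CRC / FCS.

00100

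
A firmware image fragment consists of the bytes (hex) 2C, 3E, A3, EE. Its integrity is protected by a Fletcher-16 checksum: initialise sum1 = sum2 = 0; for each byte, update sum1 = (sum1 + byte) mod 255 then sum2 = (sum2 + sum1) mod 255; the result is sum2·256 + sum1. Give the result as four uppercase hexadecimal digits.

Running sums (mod 255):
  after byte 0 (2C): sum1=44, sum2=44
  after byte 1 (3E): sum1=106, sum2=150
  after byte 2 (A3): sum1=14, sum2=164
  after byte 3 (EE): sum1=252, sum2=161
Checksum = sum2·256 + sum1 = 161·256 + 252 = 41468 = 0xA1FC.

A1FC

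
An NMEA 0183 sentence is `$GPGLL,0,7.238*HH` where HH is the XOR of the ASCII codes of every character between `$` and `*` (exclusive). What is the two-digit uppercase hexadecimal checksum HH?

XOR the ASCII codes of the payload characters:
  'G' = 0x47 → acc = 0x47
  'P' = 0x50 → acc = 0x17
  'G' = 0x47 → acc = 0x50
  'L' = 0x4C → acc = 0x1C
  'L' = 0x4C → acc = 0x50
  ',' = 0x2C → acc = 0x7C
  '0' = 0x30 → acc = 0x4C
  ',' = 0x2C → acc = 0x60
  '7' = 0x37 → acc = 0x57
  '.' = 0x2E → acc = 0x79
  '2' = 0x32 → acc = 0x4B
  '3' = 0x33 → acc = 0x78
  '8' = 0x38 → acc = 0x40
Checksum = 0x40.

40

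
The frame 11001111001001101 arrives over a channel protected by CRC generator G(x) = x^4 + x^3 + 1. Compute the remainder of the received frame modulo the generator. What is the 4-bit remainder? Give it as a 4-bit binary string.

Modulo-2 division of 11001111001001101 by 11001:
  pos 0: 11001 XOR 11001 = 00000
  pos 5: 11100 XOR 11001 = 00101
  pos 7: 10110 XOR 11001 = 01111
  pos 8: 11110 XOR 11001 = 00111
  pos 10: 11111 XOR 11001 = 00110
  pos 12: 11001 XOR 11001 = 00000
Remainder = 0000 (zero — the frame passes the CRC check).

0000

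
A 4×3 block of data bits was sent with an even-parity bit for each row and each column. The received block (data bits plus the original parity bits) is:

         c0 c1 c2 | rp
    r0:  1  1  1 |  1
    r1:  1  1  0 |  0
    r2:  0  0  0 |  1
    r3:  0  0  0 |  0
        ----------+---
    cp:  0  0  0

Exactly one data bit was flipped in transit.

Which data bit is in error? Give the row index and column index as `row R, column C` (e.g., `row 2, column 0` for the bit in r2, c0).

row 2, column 2

Recompute each row's even parity and compare to rp:
  r0: data parity 1, sent rp 1 → ok
  r1: data parity 0, sent rp 0 → ok
  r2: data parity 0, sent rp 1 → mismatch
  r3: data parity 0, sent rp 0 → ok
Recompute each column's even parity and compare to cp:
  c0: data parity 0, sent cp 0 → ok
  c1: data parity 0, sent cp 0 → ok
  c2: data parity 1, sent cp 0 → mismatch
Exactly one row (r2) and one column (c2) fail → the flipped bit is at their intersection.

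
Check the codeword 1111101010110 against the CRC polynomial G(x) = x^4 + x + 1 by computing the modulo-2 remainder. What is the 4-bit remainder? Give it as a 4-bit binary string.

0000

Modulo-2 division of 1111101010110 by 10011:
  pos 0: 11111 XOR 10011 = 01100
  pos 1: 11000 XOR 10011 = 01011
  pos 2: 10111 XOR 10011 = 00100
  pos 4: 10001 XOR 10011 = 00010
  pos 7: 10011 XOR 10011 = 00000
Remainder = 0000 (zero — the frame passes the CRC check).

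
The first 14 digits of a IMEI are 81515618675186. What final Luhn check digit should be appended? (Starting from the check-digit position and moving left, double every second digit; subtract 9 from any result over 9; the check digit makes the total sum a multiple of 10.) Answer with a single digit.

Partial digits right→left: 6 8 1 5 7 6 8 1 6 5 1 5 1 8
Double every second digit counting from the check-digit position (so the 1st, 3rd, 5th, ... of the partial from the right).
  doubled (with −9 where >9): 3 2 5 7 3 2 2 → sum 24
  kept as-is: 8 5 6 1 5 5 8 → sum 38
Total = 24 + 38 = 62.
Check digit = (10 − (62 mod 10)) mod 10 = 8.

8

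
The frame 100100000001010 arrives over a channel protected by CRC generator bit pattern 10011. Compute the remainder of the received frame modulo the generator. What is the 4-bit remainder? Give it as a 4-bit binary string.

Modulo-2 division of 100100000001010 by 10011:
  pos 0: 10010 XOR 10011 = 00001
  pos 4: 10000 XOR 10011 = 00011
  pos 7: 11001 XOR 10011 = 01010
  pos 8: 10100 XOR 10011 = 00111
  pos 10: 11110 XOR 10011 = 01101
Remainder = 1101 (nonzero — an error is detected).

1101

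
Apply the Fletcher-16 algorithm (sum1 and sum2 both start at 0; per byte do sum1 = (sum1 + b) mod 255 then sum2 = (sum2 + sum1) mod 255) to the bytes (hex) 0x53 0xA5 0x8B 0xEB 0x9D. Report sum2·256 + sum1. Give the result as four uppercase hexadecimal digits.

4F0E

Running sums (mod 255):
  after byte 0 (0x53): sum1=83, sum2=83
  after byte 1 (0xA5): sum1=248, sum2=76
  after byte 2 (0x8B): sum1=132, sum2=208
  after byte 3 (0xEB): sum1=112, sum2=65
  after byte 4 (0x9D): sum1=14, sum2=79
Checksum = sum2·256 + sum1 = 79·256 + 14 = 20238 = 0x4F0E.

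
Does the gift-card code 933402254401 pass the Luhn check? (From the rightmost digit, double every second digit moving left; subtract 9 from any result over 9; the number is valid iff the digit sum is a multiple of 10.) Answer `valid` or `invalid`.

From the right, keep odd positions and double even positions (subtract 9 from any doubled value over 9):
  doubled (positions 2,4,...): 0 8 4 0 6 9 → sum 27
  kept (positions 1,3,...): 1 4 5 2 4 3 → sum 19
Total = 46.
46 mod 10 = 6, so the number is invalid.

invalid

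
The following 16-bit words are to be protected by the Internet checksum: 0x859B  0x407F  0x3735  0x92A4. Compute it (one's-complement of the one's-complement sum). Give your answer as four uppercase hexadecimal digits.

One's-complement addition (fold any carry out of bit 15 back into bit 0):
  0x859B + 0x407F = 0x0C61A
  0xC61A + 0x3735 = 0x0FD4F
  0xFD4F + 0x92A4 = 0x18FF3 → wrap carry → 0x8FF4
One's-complement sum = 0x8FF4.
Checksum = ~0x8FF4 & 0xFFFF = 0x700B.

700B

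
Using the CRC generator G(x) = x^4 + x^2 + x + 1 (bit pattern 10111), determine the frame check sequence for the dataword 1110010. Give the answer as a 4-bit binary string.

0000

Append 4 zeros: 11100100000. Divide by 10111 (XOR where the leading bit is 1):
  pos 0: 11100 XOR 10111 = 01011
  pos 1: 10111 XOR 10111 = 00000
Remainder (last 4 bits) = 0000. This is the CRC / FCS.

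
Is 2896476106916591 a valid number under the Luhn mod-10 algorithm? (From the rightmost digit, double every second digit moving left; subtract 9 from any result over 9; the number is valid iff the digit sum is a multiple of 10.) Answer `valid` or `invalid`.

From the right, keep odd positions and double even positions (subtract 9 from any doubled value over 9):
  doubled (positions 2,4,...): 9 3 9 0 3 8 9 4 → sum 45
  kept (positions 1,3,...): 1 5 1 6 1 7 6 8 → sum 35
Total = 80.
80 mod 10 = 0, so the number is valid.

valid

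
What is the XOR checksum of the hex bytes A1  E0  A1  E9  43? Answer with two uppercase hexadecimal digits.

4A

XOR the bytes together:
  start with 0xA1
  0xA1 ⊕ 0xE0 = 0x41
  0x41 ⊕ 0xA1 = 0xE0
  0xE0 ⊕ 0xE9 = 0x09
  0x09 ⊕ 0x43 = 0x4A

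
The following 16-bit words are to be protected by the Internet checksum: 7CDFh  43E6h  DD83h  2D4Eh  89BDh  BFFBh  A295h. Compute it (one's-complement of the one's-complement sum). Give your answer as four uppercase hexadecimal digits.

4819

One's-complement addition (fold any carry out of bit 15 back into bit 0):
  0x7CDF + 0x43E6 = 0x0C0C5
  0xC0C5 + 0xDD83 = 0x19E48 → wrap carry → 0x9E49
  0x9E49 + 0x2D4E = 0x0CB97
  0xCB97 + 0x89BD = 0x15554 → wrap carry → 0x5555
  0x5555 + 0xBFFB = 0x11550 → wrap carry → 0x1551
  0x1551 + 0xA295 = 0x0B7E6
One's-complement sum = 0xB7E6.
Checksum = ~0xB7E6 & 0xFFFF = 0x4819.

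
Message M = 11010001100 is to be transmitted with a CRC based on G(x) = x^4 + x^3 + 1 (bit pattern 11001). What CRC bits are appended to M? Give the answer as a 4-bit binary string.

1111

Append 4 zeros: 110100011000000. Divide by 11001 (XOR where the leading bit is 1):
  pos 0: 11010 XOR 11001 = 00011
  pos 3: 11001 XOR 11001 = 00000
  pos 8: 10000 XOR 11001 = 01001
  pos 9: 10010 XOR 11001 = 01011
  pos 10: 10110 XOR 11001 = 01111
Remainder (last 4 bits) = 1111. This is the CRC / FCS.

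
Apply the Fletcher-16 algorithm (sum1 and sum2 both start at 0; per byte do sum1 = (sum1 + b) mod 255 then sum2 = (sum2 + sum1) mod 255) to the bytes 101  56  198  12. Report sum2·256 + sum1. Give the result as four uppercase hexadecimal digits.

D770

Running sums (mod 255):
  after byte 0 (101): sum1=101, sum2=101
  after byte 1 (56): sum1=157, sum2=3
  after byte 2 (198): sum1=100, sum2=103
  after byte 3 (12): sum1=112, sum2=215
Checksum = sum2·256 + sum1 = 215·256 + 112 = 55152 = 0xD770.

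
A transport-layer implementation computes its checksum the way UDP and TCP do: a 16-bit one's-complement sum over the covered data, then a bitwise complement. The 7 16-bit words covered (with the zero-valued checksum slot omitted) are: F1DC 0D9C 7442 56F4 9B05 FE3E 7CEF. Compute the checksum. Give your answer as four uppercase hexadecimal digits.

One's-complement addition (fold any carry out of bit 15 back into bit 0):
  0xF1DC + 0x0D9C = 0x0FF78
  0xFF78 + 0x7442 = 0x173BA → wrap carry → 0x73BB
  0x73BB + 0x56F4 = 0x0CAAF
  0xCAAF + 0x9B05 = 0x165B4 → wrap carry → 0x65B5
  0x65B5 + 0xFE3E = 0x163F3 → wrap carry → 0x63F4
  0x63F4 + 0x7CEF = 0x0E0E3
One's-complement sum = 0xE0E3.
Checksum = ~0xE0E3 & 0xFFFF = 0x1F1C.

1F1C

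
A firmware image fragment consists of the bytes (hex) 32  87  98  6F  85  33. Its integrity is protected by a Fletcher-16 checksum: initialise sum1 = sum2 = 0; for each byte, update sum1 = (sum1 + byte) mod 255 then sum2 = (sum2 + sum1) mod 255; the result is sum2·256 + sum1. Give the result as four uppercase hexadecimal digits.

Running sums (mod 255):
  after byte 0 (32): sum1=50, sum2=50
  after byte 1 (87): sum1=185, sum2=235
  after byte 2 (98): sum1=82, sum2=62
  after byte 3 (6F): sum1=193, sum2=0
  after byte 4 (85): sum1=71, sum2=71
  after byte 5 (33): sum1=122, sum2=193
Checksum = sum2·256 + sum1 = 193·256 + 122 = 49530 = 0xC17A.

C17A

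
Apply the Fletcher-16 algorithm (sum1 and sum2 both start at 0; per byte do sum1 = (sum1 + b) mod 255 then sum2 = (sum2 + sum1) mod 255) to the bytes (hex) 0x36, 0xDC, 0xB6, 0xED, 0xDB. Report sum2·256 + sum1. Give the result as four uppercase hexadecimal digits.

5E93

Running sums (mod 255):
  after byte 0 (0x36): sum1=54, sum2=54
  after byte 1 (0xDC): sum1=19, sum2=73
  after byte 2 (0xB6): sum1=201, sum2=19
  after byte 3 (0xED): sum1=183, sum2=202
  after byte 4 (0xDB): sum1=147, sum2=94
Checksum = sum2·256 + sum1 = 94·256 + 147 = 24211 = 0x5E93.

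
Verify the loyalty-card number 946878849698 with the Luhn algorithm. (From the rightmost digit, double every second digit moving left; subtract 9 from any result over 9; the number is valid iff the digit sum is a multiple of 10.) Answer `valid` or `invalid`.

valid

From the right, keep odd positions and double even positions (subtract 9 from any doubled value over 9):
  doubled (positions 2,4,...): 9 9 7 5 3 9 → sum 42
  kept (positions 1,3,...): 8 6 4 8 8 4 → sum 38
Total = 80.
80 mod 10 = 0, so the number is valid.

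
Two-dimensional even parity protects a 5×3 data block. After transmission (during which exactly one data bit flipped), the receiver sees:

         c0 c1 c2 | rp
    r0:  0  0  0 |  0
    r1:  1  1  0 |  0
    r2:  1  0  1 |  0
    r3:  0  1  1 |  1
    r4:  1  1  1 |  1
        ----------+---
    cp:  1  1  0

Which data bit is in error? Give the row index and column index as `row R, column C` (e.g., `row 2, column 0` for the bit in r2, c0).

row 3, column 2

Recompute each row's even parity and compare to rp:
  r0: data parity 0, sent rp 0 → ok
  r1: data parity 0, sent rp 0 → ok
  r2: data parity 0, sent rp 0 → ok
  r3: data parity 0, sent rp 1 → mismatch
  r4: data parity 1, sent rp 1 → ok
Recompute each column's even parity and compare to cp:
  c0: data parity 1, sent cp 1 → ok
  c1: data parity 1, sent cp 1 → ok
  c2: data parity 1, sent cp 0 → mismatch
Exactly one row (r3) and one column (c2) fail → the flipped bit is at their intersection.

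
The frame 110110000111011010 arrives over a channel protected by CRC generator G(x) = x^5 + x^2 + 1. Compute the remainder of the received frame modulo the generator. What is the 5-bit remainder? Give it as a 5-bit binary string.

Modulo-2 division of 110110000111011010 by 100101:
  pos 0: 110110 XOR 100101 = 010011
  pos 1: 100110 XOR 100101 = 000011
  pos 5: 110011 XOR 100101 = 010110
  pos 6: 101101 XOR 100101 = 001000
  pos 8: 100001 XOR 100101 = 000100
  pos 11: 100101 XOR 100101 = 000000
Remainder = 00000 (zero — the frame passes the CRC check).

00000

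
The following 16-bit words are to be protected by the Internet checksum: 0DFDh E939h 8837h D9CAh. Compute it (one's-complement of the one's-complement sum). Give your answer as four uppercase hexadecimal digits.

A6C6

One's-complement addition (fold any carry out of bit 15 back into bit 0):
  0x0DFD + 0xE939 = 0x0F736
  0xF736 + 0x8837 = 0x17F6D → wrap carry → 0x7F6E
  0x7F6E + 0xD9CA = 0x15938 → wrap carry → 0x5939
One's-complement sum = 0x5939.
Checksum = ~0x5939 & 0xFFFF = 0xA6C6.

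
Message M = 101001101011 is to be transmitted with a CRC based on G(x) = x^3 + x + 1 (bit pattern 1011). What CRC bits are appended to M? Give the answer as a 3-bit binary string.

000

Append 3 zeros: 101001101011000. Divide by 1011 (XOR where the leading bit is 1):
  pos 0: 1010 XOR 1011 = 0001
  pos 3: 1011 XOR 1011 = 0000
  pos 8: 1011 XOR 1011 = 0000
Remainder (last 3 bits) = 000. This is the CRC / FCS.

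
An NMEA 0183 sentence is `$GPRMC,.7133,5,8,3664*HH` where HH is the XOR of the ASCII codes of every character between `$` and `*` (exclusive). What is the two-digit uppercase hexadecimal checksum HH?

69

XOR the ASCII codes of the payload characters:
  'G' = 0x47 → acc = 0x47
  'P' = 0x50 → acc = 0x17
  'R' = 0x52 → acc = 0x45
  'M' = 0x4D → acc = 0x08
  'C' = 0x43 → acc = 0x4B
  ',' = 0x2C → acc = 0x67
  '.' = 0x2E → acc = 0x49
  '7' = 0x37 → acc = 0x7E
  '1' = 0x31 → acc = 0x4F
  '3' = 0x33 → acc = 0x7C
  '3' = 0x33 → acc = 0x4F
  ',' = 0x2C → acc = 0x63
  '5' = 0x35 → acc = 0x56
  ',' = 0x2C → acc = 0x7A
  '8' = 0x38 → acc = 0x42
  ',' = 0x2C → acc = 0x6E
  '3' = 0x33 → acc = 0x5D
  '6' = 0x36 → acc = 0x6B
  '6' = 0x36 → acc = 0x5D
  '4' = 0x34 → acc = 0x69
Checksum = 0x69.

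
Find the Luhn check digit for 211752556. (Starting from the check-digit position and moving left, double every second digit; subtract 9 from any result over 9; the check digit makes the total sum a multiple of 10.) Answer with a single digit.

Partial digits right→left: 6 5 5 2 5 7 1 1 2
Double every second digit counting from the check-digit position (so the 1st, 3rd, 5th, ... of the partial from the right).
  doubled (with −9 where >9): 3 1 1 2 4 → sum 11
  kept as-is: 5 2 7 1 → sum 15
Total = 11 + 15 = 26.
Check digit = (10 − (26 mod 10)) mod 10 = 4.

4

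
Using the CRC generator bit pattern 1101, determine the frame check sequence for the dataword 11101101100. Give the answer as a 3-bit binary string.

Append 3 zeros: 11101101100000. Divide by 1101 (XOR where the leading bit is 1):
  pos 0: 1110 XOR 1101 = 0011
  pos 2: 1111 XOR 1101 = 0010
  pos 4: 1001 XOR 1101 = 0100
  pos 5: 1001 XOR 1101 = 0100
  pos 6: 1000 XOR 1101 = 0101
  pos 7: 1010 XOR 1101 = 0111
  pos 8: 1110 XOR 1101 = 0011
  pos 10: 1100 XOR 1101 = 0001
Remainder (last 3 bits) = 001. This is the CRC / FCS.

001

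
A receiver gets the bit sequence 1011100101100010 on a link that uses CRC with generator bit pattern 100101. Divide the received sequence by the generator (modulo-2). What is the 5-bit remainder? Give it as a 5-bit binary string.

01010

Modulo-2 division of 1011100101100010 by 100101:
  pos 0: 101110 XOR 100101 = 001011
  pos 2: 101101 XOR 100101 = 001000
  pos 4: 100001 XOR 100101 = 000100
  pos 7: 100100 XOR 100101 = 000001
Remainder = 01010 (nonzero — an error is detected).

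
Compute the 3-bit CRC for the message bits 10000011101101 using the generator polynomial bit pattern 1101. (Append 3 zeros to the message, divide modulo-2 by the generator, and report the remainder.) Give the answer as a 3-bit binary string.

Append 3 zeros: 10000011101101000. Divide by 1101 (XOR where the leading bit is 1):
  pos 0: 1000 XOR 1101 = 0101
  pos 1: 1010 XOR 1101 = 0111
  pos 2: 1110 XOR 1101 = 0011
  pos 4: 1111 XOR 1101 = 0010
  pos 6: 1010 XOR 1101 = 0111
  pos 7: 1111 XOR 1101 = 0010
  pos 9: 1010 XOR 1101 = 0111
  pos 10: 1111 XOR 1101 = 0010
  pos 12: 1000 XOR 1101 = 0101
  pos 13: 1010 XOR 1101 = 0111
Remainder (last 3 bits) = 111. This is the CRC / FCS.

111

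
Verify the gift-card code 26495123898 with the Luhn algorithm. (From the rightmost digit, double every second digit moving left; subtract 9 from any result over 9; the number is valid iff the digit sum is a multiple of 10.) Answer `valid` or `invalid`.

invalid

From the right, keep odd positions and double even positions (subtract 9 from any doubled value over 9):
  doubled (positions 2,4,...): 9 6 2 9 3 → sum 29
  kept (positions 1,3,...): 8 8 2 5 4 2 → sum 29
Total = 58.
58 mod 10 = 8, so the number is invalid.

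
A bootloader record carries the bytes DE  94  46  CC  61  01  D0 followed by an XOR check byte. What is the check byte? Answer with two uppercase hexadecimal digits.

XOR the bytes together:
  start with 0xDE
  0xDE ⊕ 0x94 = 0x4A
  0x4A ⊕ 0x46 = 0x0C
  0x0C ⊕ 0xCC = 0xC0
  0xC0 ⊕ 0x61 = 0xA1
  0xA1 ⊕ 0x01 = 0xA0
  0xA0 ⊕ 0xD0 = 0x70

70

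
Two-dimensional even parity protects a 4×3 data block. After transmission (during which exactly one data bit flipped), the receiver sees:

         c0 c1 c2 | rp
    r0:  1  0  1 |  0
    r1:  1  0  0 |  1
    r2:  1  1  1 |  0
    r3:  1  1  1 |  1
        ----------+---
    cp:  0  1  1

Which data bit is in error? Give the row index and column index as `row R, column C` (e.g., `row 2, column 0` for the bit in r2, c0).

row 2, column 1

Recompute each row's even parity and compare to rp:
  r0: data parity 0, sent rp 0 → ok
  r1: data parity 1, sent rp 1 → ok
  r2: data parity 1, sent rp 0 → mismatch
  r3: data parity 1, sent rp 1 → ok
Recompute each column's even parity and compare to cp:
  c0: data parity 0, sent cp 0 → ok
  c1: data parity 0, sent cp 1 → mismatch
  c2: data parity 1, sent cp 1 → ok
Exactly one row (r2) and one column (c1) fail → the flipped bit is at their intersection.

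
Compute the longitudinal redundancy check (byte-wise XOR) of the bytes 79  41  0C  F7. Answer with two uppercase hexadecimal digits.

C3

XOR the bytes together:
  start with 0x79
  0x79 ⊕ 0x41 = 0x38
  0x38 ⊕ 0x0C = 0x34
  0x34 ⊕ 0xF7 = 0xC3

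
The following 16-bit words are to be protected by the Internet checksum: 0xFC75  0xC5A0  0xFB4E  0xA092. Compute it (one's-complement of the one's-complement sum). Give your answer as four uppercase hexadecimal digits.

A207

One's-complement addition (fold any carry out of bit 15 back into bit 0):
  0xFC75 + 0xC5A0 = 0x1C215 → wrap carry → 0xC216
  0xC216 + 0xFB4E = 0x1BD64 → wrap carry → 0xBD65
  0xBD65 + 0xA092 = 0x15DF7 → wrap carry → 0x5DF8
One's-complement sum = 0x5DF8.
Checksum = ~0x5DF8 & 0xFFFF = 0xA207.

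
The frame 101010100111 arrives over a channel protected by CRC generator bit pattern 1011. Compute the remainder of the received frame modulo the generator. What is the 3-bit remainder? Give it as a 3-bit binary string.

Modulo-2 division of 101010100111 by 1011:
  pos 0: 1010 XOR 1011 = 0001
  pos 3: 1101 XOR 1011 = 0110
  pos 4: 1100 XOR 1011 = 0111
  pos 5: 1110 XOR 1011 = 0101
  pos 6: 1011 XOR 1011 = 0000
Remainder = 011 (nonzero — an error is detected).

011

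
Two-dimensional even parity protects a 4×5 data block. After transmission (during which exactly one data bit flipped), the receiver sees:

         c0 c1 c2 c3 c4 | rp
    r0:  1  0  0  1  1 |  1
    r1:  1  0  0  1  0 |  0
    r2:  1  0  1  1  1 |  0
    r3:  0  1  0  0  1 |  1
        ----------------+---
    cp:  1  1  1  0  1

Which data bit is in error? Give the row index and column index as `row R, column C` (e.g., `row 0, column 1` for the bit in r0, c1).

Recompute each row's even parity and compare to rp:
  r0: data parity 1, sent rp 1 → ok
  r1: data parity 0, sent rp 0 → ok
  r2: data parity 0, sent rp 0 → ok
  r3: data parity 0, sent rp 1 → mismatch
Recompute each column's even parity and compare to cp:
  c0: data parity 1, sent cp 1 → ok
  c1: data parity 1, sent cp 1 → ok
  c2: data parity 1, sent cp 1 → ok
  c3: data parity 1, sent cp 0 → mismatch
  c4: data parity 1, sent cp 1 → ok
Exactly one row (r3) and one column (c3) fail → the flipped bit is at their intersection.

row 3, column 3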